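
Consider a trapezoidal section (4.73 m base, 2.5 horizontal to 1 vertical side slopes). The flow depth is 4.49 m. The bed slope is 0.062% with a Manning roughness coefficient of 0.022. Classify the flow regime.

With bottom width b = 4.73 m and side slope z = 2.5: A = (b + zy)y = (4.73 + 2.5×4.49)×4.49 = 71.64 m²; P = b + 2y√(1+z²) = 4.73 + 2×4.49×2.693 = 28.91 m.
Hydraulic radius R = A/P = 71.64/28.91 = 2.478 m.
V = (1/n) R^(2/3) √S = (1/0.022) × 2.478^(2/3) × √0.00062 = 2.073 m/s. Hydraulic depth D_h = A/T = 71.64/27.18 = 2.636 m.
Froude number Fr = V/√(g·D_h) = 2.073/√(9.81×2.636) = 0.408, which is less than 1, so the flow is subcritical.

subcritical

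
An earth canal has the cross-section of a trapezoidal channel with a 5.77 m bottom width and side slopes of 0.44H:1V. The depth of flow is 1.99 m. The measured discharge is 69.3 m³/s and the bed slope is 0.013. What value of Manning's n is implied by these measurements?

With bottom width b = 5.77 m and side slope z = 0.44: A = (b + zy)y = (5.77 + 0.44×1.99)×1.99 = 13.22 m²; P = b + 2y√(1+z²) = 5.77 + 2×1.99×1.093 = 10.12 m.
Hydraulic radius R = A/P = 13.22/10.12 = 1.307 m.
Rearranging Manning's equation: n = (1/Q) A R^(2/3) S^(1/2) = (1/69.3) × 13.22 × 1.307^(2/3) × √0.013 = 0.026.

n = 0.026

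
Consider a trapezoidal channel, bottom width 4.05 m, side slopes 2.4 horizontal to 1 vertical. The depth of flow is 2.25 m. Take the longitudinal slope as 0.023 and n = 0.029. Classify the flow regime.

supercritical

With bottom width b = 4.05 m and side slope z = 2.4: A = (b + zy)y = (4.05 + 2.4×2.25)×2.25 = 21.26 m²; P = b + 2y√(1+z²) = 4.05 + 2×2.25×2.6 = 15.75 m.
Hydraulic radius R = A/P = 21.26/15.75 = 1.35 m.
V = (1/n) R^(2/3) √S = (1/0.029) × 1.35^(2/3) × √0.023 = 6.388 m/s. Hydraulic depth D_h = A/T = 21.26/14.85 = 1.432 m.
Froude number Fr = V/√(g·D_h) = 6.388/√(9.81×1.432) = 1.7, which is greater than 1, so the flow is supercritical.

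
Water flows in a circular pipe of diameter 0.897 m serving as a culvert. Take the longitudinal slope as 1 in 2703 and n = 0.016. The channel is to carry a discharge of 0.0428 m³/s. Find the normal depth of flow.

Manning's equation rearranged: A R^(2/3) = nQ / (1·√S) = 0.016 × 0.0428 / (√0.00037) = 0.0356.
Trying y = 0.293 m: A R^(2/3) = 0.0538 — too large.
Trying y = 0.162 m: A R^(2/3) = 0.0166 — too small.
Trying y = 0.237 m: A R^(2/3) = 0.03564 — matches.

y_n = 0.237 m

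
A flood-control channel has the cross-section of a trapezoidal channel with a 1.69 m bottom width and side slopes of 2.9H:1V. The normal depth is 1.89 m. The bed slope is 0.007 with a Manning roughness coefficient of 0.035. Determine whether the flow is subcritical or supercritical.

With bottom width b = 1.69 m and side slope z = 2.9: A = (b + zy)y = (1.69 + 2.9×1.89)×1.89 = 13.55 m²; P = b + 2y√(1+z²) = 1.69 + 2×1.89×3.068 = 13.29 m.
Hydraulic radius R = A/P = 13.55/13.29 = 1.02 m.
V = (1/n) R^(2/3) √S = (1/0.035) × 1.02^(2/3) × √0.007 = 2.422 m/s. Hydraulic depth D_h = A/T = 13.55/12.65 = 1.071 m.
Froude number Fr = V/√(g·D_h) = 2.422/√(9.81×1.071) = 0.747, which is less than 1, so the flow is subcritical.

subcritical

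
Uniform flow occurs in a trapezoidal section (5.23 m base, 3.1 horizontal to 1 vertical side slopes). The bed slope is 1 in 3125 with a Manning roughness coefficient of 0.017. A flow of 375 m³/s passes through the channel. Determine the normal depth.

Manning's equation rearranged: A R^(2/3) = nQ / (1·√S) = 0.017 × 375 / (√0.00032) = 356.4.
At y = 7.51 m: A R^(2/3) = 535.4 — too large.
At y = 5.21 m: A R^(2/3) = 223.6 — too small.
At y = 6.34 m: A R^(2/3) = 356.1 — close enough.

y_n = 6.34 m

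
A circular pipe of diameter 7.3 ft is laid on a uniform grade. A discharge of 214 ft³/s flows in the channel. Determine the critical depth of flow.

At critical depth, Q² T / (g A³) = 1, i.e. A³/T = Q²/g = 214²/32.2 = 1422.
Trying y = 4.64 ft: A³/T = 3146 — too large.
Trying y = 3.04 ft: A³/T = 623.5 — too small.
Trying y = 3.77 ft: A³/T = 1421 — close enough.

y_c = 3.77 ft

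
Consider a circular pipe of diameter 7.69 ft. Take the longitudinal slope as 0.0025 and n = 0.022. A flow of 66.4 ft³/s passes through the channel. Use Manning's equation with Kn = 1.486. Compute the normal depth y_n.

y_n = 2.75 ft

Manning's equation rearranged: A R^(2/3) = nQ / (1.486·√S) = 0.022 × 66.4 / (1.486 × √0.0025) = 19.66.
Try y = 2.37 ft: A R^(2/3) = 14.81 — short.
Try y = 3.03 ft: A R^(2/3) = 23.54 — over.
Try y = 2.75 ft: A R^(2/3) = 19.66 — matches.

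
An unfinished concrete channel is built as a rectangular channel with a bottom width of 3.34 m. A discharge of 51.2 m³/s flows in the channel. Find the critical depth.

y_c = 2.88 m

For a rectangular channel, critical depth y_c = (q²/g)^(1/3) where q = Q/b = 51.2/3.34 = 15.33 m²/s.
So y_c = (15.33²/9.81)^(1/3) = 2.88 m.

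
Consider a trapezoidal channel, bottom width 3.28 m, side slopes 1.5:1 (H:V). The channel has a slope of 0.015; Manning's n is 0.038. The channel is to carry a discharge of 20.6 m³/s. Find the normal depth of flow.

y_n = 1.33 m

Manning's equation rearranged: A R^(2/3) = nQ / (1·√S) = 0.038 × 20.6 / (√0.015) = 6.392.
At y = 1.64 m: A R^(2/3) = 9.564 — over.
At y = 1.07 m: A R^(2/3) = 4.247 — short.
At y = 1.33 m: A R^(2/3) = 6.388 — matches.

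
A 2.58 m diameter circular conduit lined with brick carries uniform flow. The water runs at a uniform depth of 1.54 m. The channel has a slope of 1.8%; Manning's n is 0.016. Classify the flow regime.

supercritical

For a circular section of diameter D = 2.58 m at depth y = 1.54 m, the central angle is θ = 2 arccos(1 − 2y/D) = 3.532 rad. Then A = (D²/8)(θ − sin θ) = 3.255 m² and P = Dθ/2 = 4.556 m.
Hydraulic radius R = A/P = 3.255/4.556 = 0.7144 m.
V = (1/n) R^(2/3) √S = (1/0.016) × 0.7144^(2/3) × √0.018 = 6.701 m/s. Hydraulic depth D_h = A/T = 3.255/2.531 = 1.286 m.
Froude number Fr = V/√(g·D_h) = 6.701/√(9.81×1.286) = 1.89, which is greater than 1, so the flow is supercritical.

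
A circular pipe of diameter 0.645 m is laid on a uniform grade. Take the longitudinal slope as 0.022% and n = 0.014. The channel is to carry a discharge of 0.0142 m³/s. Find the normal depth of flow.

y_n = 0.162 m

Manning's equation rearranged: A R^(2/3) = nQ / (1·√S) = 0.014 × 0.0142 / (√0.00022) = 0.0134.
Try y = 0.135 m: A R^(2/3) = 0.009293 — low.
Try y = 0.182 m: A R^(2/3) = 0.01683 — high.
Try y = 0.162 m: A R^(2/3) = 0.01338 — matches.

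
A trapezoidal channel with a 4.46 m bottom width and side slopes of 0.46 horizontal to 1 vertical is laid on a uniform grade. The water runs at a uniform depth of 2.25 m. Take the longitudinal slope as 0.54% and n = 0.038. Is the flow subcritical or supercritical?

subcritical

With bottom width b = 4.46 m and side slope z = 0.46: A = (b + zy)y = (4.46 + 0.46×2.25)×2.25 = 12.36 m²; P = b + 2y√(1+z²) = 4.46 + 2×2.25×1.101 = 9.413 m.
Hydraulic radius R = A/P = 12.36/9.413 = 1.313 m.
V = (1/n) R^(2/3) √S = (1/0.038) × 1.313^(2/3) × √0.0054 = 2.319 m/s. Hydraulic depth D_h = A/T = 12.36/6.53 = 1.893 m.
Froude number Fr = V/√(g·D_h) = 2.319/√(9.81×1.893) = 0.538, which is less than 1, so the flow is subcritical.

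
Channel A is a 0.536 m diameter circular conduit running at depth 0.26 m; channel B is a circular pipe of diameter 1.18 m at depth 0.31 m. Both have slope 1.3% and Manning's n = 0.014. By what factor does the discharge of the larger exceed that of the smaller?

Channel A: For a circular section of diameter D = 0.536 m at depth y = 0.26 m, the central angle is θ = 2 arccos(1 − 2y/D) = 3.082 rad. Then A = (D²/8)(θ − sin θ) = 0.1085 m² and P = Dθ/2 = 0.8259 m. Hydraulic radius R = A/P = 0.1085/0.8259 = 0.1314 m. Q_A = (1/0.014)·0.1085·0.1314^(2/3)·√0.013 = 0.2285 m³/s.
Channel B: For a circular section of diameter D = 1.18 m at depth y = 0.31 m, the central angle is θ = 2 arccos(1 − 2y/D) = 2.153 rad. Then A = (D²/8)(θ − sin θ) = 0.2293 m² and P = Dθ/2 = 1.27 m. Hydraulic radius R = A/P = 0.2293/1.27 = 0.1805 m. Q_B = (1/0.014)·0.2293·0.1805^(2/3)·√0.013 = 0.5963 m³/s.
The larger discharge is 0.5963 m³/s and the smaller is 0.2285 m³/s; the ratio is 2.61.

2.61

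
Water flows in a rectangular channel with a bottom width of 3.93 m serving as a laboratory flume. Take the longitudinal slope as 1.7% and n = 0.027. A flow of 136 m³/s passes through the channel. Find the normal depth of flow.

Manning's equation rearranged: A R^(2/3) = nQ / (1·√S) = 0.027 × 136 / (√0.017) = 28.16.
Trying y = 6.11 m: A R^(2/3) = 31.28 — over.
Trying y = 4.19 m: A R^(2/3) = 19.99 — short.
Trying y = 5.58 m: A R^(2/3) = 28.14 — matches.

y_n = 5.58 m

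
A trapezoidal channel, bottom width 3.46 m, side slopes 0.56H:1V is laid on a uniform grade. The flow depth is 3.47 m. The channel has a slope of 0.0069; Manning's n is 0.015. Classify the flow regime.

supercritical

With bottom width b = 3.46 m and side slope z = 0.56: A = (b + zy)y = (3.46 + 0.56×3.47)×3.47 = 18.75 m²; P = b + 2y√(1+z²) = 3.46 + 2×3.47×1.146 = 11.41 m.
Hydraulic radius R = A/P = 18.75/11.41 = 1.643 m.
V = (1/n) R^(2/3) √S = (1/0.015) × 1.643^(2/3) × √0.0069 = 7.709 m/s. Hydraulic depth D_h = A/T = 18.75/7.346 = 2.552 m.
Froude number Fr = V/√(g·D_h) = 7.709/√(9.81×2.552) = 1.54, which is greater than 1, so the flow is supercritical.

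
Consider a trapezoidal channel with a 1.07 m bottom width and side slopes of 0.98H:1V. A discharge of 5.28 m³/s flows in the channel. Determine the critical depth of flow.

At critical depth, Q² T / (g A³) = 1, i.e. A³/T = Q²/g = 5.28²/9.81 = 2.842.
Try y = 0.812 m: A³/T = 1.306 — short.
Try y = 1 m: A³/T = 2.843 — matches.

y_c = 1 m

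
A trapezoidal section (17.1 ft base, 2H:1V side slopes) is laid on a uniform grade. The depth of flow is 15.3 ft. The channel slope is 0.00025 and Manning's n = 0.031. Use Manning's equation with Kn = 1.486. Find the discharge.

Q = 2310 ft³/s

With bottom width b = 17.1 ft and side slope z = 2: A = (b + zy)y = (17.1 + 2×15.3)×15.3 = 729.8 ft²; P = b + 2y√(1+z²) = 17.1 + 2×15.3×2.236 = 85.52 ft.
Hydraulic radius R = A/P = 729.8/85.52 = 8.533 ft.
Manning's equation: Q = (1.486/n) A R^(2/3) S^(1/2) = (1.486/0.031) × 729.8 × 8.533^(2/3) × 0.00025^(1/2) = 2310 ft³/s.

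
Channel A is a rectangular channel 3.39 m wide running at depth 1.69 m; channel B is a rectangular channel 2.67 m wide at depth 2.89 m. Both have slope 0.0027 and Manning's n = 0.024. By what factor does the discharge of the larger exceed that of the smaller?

1.42

Channel A: Flow area A = b·y = 3.39 × 1.69 = 5.729 m². Wetted perimeter P = b + 2y = 3.39 + 2×1.69 = 6.77 m. Hydraulic radius R = A/P = 5.729/6.77 = 0.8462 m. Q_A = (1/0.024)·5.729·0.8462^(2/3)·√0.0027 = 11.1 m³/s.
Channel B: Flow area A = b·y = 2.67 × 2.89 = 7.716 m². Wetted perimeter P = b + 2y = 2.67 + 2×2.89 = 8.45 m. Hydraulic radius R = A/P = 7.716/8.45 = 0.9132 m. Q_B = (1/0.024)·7.716·0.9132^(2/3)·√0.0027 = 15.72 m³/s.
The larger discharge is 15.72 m³/s and the smaller is 11.1 m³/s; the ratio is 1.42.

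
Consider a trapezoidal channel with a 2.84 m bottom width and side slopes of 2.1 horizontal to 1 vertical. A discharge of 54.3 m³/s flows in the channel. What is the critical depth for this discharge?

y_c = 2.1 m

At critical depth, Q² T / (g A³) = 1, i.e. A³/T = Q²/g = 54.3²/9.81 = 300.6.
At y = 1.82 m: A³/T = 170 — low.
At y = 2.41 m: A³/T = 532.6 — high.
At y = 2.1 m: A³/T = 302.7 — matches.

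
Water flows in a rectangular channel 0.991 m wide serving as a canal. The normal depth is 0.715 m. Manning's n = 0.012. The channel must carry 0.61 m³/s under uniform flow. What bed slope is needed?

S = 0.000549

Flow area A = b·y = 0.991 × 0.715 = 0.7086 m². Wetted perimeter P = b + 2y = 0.991 + 2×0.715 = 2.421 m.
Hydraulic radius R = A/P = 0.7086/2.421 = 0.2927 m.
From Manning's equation, S = [nQ / (1 A R^(2/3))]² = [0.012 × 0.61 / (1 × 0.7086 × 0.2927^(2/3))]² = 0.000549.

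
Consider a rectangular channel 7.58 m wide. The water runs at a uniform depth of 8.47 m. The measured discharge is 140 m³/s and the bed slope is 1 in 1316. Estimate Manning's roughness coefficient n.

n = 0.024

Flow area A = b·y = 7.58 × 8.47 = 64.2 m². Wetted perimeter P = b + 2y = 7.58 + 2×8.47 = 24.52 m.
Hydraulic radius R = A/P = 64.2/24.52 = 2.618 m.
Rearranging Manning's equation: n = (1/Q) A R^(2/3) S^(1/2) = (1/140) × 64.2 × 2.618^(2/3) × √0.0007599 = 0.024.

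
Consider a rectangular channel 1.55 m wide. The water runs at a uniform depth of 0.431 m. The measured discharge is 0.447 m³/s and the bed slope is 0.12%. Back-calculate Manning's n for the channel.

Flow area A = b·y = 1.55 × 0.431 = 0.6681 m². Wetted perimeter P = b + 2y = 1.55 + 2×0.431 = 2.412 m.
Hydraulic radius R = A/P = 0.6681/2.412 = 0.277 m.
Rearranging Manning's equation: n = (1/Q) A R^(2/3) S^(1/2) = (1/0.447) × 0.6681 × 0.277^(2/3) × √0.0012 = 0.022.

n = 0.022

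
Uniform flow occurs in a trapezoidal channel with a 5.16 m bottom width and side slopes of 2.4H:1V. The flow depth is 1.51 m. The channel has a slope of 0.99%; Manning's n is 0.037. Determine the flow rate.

Q = 36.1 m³/s

With bottom width b = 5.16 m and side slope z = 2.4: A = (b + zy)y = (5.16 + 2.4×1.51)×1.51 = 13.26 m²; P = b + 2y√(1+z²) = 5.16 + 2×1.51×2.6 = 13.01 m.
Hydraulic radius R = A/P = 13.26/13.01 = 1.019 m.
Manning's equation: Q = (1/n) A R^(2/3) S^(1/2) = (1/0.037) × 13.26 × 1.019^(2/3) × 0.0099^(1/2) = 36.1 m³/s.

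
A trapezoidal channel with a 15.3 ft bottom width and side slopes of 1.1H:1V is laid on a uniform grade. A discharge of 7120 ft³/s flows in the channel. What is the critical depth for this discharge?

At critical depth, Q² T / (g A³) = 1, i.e. A³/T = Q²/g = 7120²/32.2 = 1574000.
Try y = 10.1 ft: A³/T = 505800 — too small.
Try y = 13.7 ft: A³/T = 1585000 — ≈ 1574000.

y_c = 13.7 ft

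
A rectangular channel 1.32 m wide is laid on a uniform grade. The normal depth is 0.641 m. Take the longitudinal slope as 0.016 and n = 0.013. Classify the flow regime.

Flow area A = b·y = 1.32 × 0.641 = 0.8461 m². Wetted perimeter P = b + 2y = 1.32 + 2×0.641 = 2.602 m.
Hydraulic radius R = A/P = 0.8461/2.602 = 0.3252 m.
V = (1/n) R^(2/3) √S = (1/0.013) × 0.3252^(2/3) × √0.016 = 4.601 m/s. Hydraulic depth D_h = A/T = 0.8461/1.32 = 0.641 m.
Froude number Fr = V/√(g·D_h) = 4.601/√(9.81×0.641) = 1.83, which is greater than 1, so the flow is supercritical.

supercritical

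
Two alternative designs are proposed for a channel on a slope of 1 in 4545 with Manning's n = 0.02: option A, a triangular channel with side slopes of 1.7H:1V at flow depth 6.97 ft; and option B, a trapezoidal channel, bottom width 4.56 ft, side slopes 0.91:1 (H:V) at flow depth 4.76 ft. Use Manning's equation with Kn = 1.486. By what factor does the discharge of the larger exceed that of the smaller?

2.25

Channel A: For a triangular section with side slope z = 1.7: A = zy² = 1.7×6.97² = 82.59 ft²; P = 2y√(1+z²) = 2×6.97×1.972 = 27.49 ft. Hydraulic radius R = A/P = 82.59/27.49 = 3.004 ft. Q_A = (1.486/0.02)·82.59·3.004^(2/3)·√0.00022 = 189.5 ft³/s.
Channel B: With bottom width b = 4.56 ft and side slope z = 0.91: A = (b + zy)y = (4.56 + 0.91×4.76)×4.76 = 42.32 ft²; P = b + 2y√(1+z²) = 4.56 + 2×4.76×1.352 = 17.43 ft. Hydraulic radius R = A/P = 42.32/17.43 = 2.428 ft. Q_B = (1.486/0.02)·42.32·2.428^(2/3)·√0.00022 = 84.26 ft³/s.
The larger discharge is 189.5 ft³/s and the smaller is 84.26 ft³/s; the ratio is 2.25.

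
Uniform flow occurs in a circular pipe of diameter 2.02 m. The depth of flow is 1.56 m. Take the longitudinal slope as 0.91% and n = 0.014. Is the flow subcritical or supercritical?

For a circular section of diameter D = 2.02 m at depth y = 1.56 m, the central angle is θ = 2 arccos(1 − 2y/D) = 4.293 rad. Then A = (D²/8)(θ − sin θ) = 2.656 m² and P = Dθ/2 = 4.336 m.
Hydraulic radius R = A/P = 2.656/4.336 = 0.6124 m.
V = (1/n) R^(2/3) √S = (1/0.014) × 0.6124^(2/3) × √0.0091 = 4.914 m/s. Hydraulic depth D_h = A/T = 2.656/1.694 = 1.568 m.
Froude number Fr = V/√(g·D_h) = 4.914/√(9.81×1.568) = 1.25, which is greater than 1, so the flow is supercritical.

supercritical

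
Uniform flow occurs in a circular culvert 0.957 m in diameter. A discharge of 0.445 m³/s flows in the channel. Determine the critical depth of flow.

At critical depth, Q² T / (g A³) = 1, i.e. A³/T = Q²/g = 0.445²/9.81 = 0.02019.
At y = 0.438 m: A³/T = 0.03467 — over.
At y = 0.339 m: A³/T = 0.01296 — short.
At y = 0.38 m: A³/T = 0.02011 — matches.

y_c = 0.38 m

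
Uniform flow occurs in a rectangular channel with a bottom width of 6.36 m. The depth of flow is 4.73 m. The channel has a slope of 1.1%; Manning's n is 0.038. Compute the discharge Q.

Flow area A = b·y = 6.36 × 4.73 = 30.08 m². Wetted perimeter P = b + 2y = 6.36 + 2×4.73 = 15.82 m.
Hydraulic radius R = A/P = 30.08/15.82 = 1.902 m.
Manning's equation: Q = (1/n) A R^(2/3) S^(1/2) = (1/0.038) × 30.08 × 1.902^(2/3) × 0.011^(1/2) = 127 m³/s.

Q = 127 m³/s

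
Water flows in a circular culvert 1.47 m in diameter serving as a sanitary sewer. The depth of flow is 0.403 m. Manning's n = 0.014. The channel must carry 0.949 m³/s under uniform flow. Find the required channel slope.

S = 0.00862

For a circular section of diameter D = 1.47 m at depth y = 0.403 m, the central angle is θ = 2 arccos(1 − 2y/D) = 2.204 rad. Then A = (D²/8)(θ − sin θ) = 0.3777 m² and P = Dθ/2 = 1.62 m.
Hydraulic radius R = A/P = 0.3777/1.62 = 0.2331 m.
From Manning's equation, S = [nQ / (1 A R^(2/3))]² = [0.014 × 0.949 / (1 × 0.3777 × 0.2331^(2/3))]² = 0.00862.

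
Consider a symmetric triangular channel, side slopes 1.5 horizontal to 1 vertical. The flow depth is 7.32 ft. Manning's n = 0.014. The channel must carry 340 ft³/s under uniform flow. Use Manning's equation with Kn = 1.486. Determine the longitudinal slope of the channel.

For a triangular section with side slope z = 1.5: A = zy² = 1.5×7.32² = 80.37 ft²; P = 2y√(1+z²) = 2×7.32×1.803 = 26.39 ft.
Hydraulic radius R = A/P = 80.37/26.39 = 3.045 ft.
From Manning's equation, S = [nQ / (1.486 A R^(2/3))]² = [0.014 × 340 / (1.486 × 80.37 × 3.045^(2/3))]² = 0.00036.

S = 0.00036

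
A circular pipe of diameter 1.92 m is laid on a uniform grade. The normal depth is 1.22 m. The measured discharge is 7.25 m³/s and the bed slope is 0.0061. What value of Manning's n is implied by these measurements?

n = 0.014

For a circular section of diameter D = 1.92 m at depth y = 1.22 m, the central angle is θ = 2 arccos(1 − 2y/D) = 3.69 rad. Then A = (D²/8)(θ − sin θ) = 1.941 m² and P = Dθ/2 = 3.543 m.
Hydraulic radius R = A/P = 1.941/3.543 = 0.5478 m.
Rearranging Manning's equation: n = (1/Q) A R^(2/3) S^(1/2) = (1/7.25) × 1.941 × 0.5478^(2/3) × √0.0061 = 0.014.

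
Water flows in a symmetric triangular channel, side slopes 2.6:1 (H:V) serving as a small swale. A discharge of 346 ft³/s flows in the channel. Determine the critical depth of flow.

y_c = 4.06 ft

At critical depth, Q² T / (g A³) = 1, i.e. A³/T = Q²/g = 346²/32.2 = 3718.
Trying y = 4.88 ft: A³/T = 9354 — too large.
Trying y = 4.06 ft: A³/T = 3729 — close enough.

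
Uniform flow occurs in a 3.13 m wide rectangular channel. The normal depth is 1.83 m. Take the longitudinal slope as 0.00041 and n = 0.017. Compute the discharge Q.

Flow area A = b·y = 3.13 × 1.83 = 5.728 m². Wetted perimeter P = b + 2y = 3.13 + 2×1.83 = 6.79 m.
Hydraulic radius R = A/P = 5.728/6.79 = 0.8436 m.
Manning's equation: Q = (1/n) A R^(2/3) S^(1/2) = (1/0.017) × 5.728 × 0.8436^(2/3) × 0.00041^(1/2) = 6.09 m³/s.

Q = 6.09 m³/s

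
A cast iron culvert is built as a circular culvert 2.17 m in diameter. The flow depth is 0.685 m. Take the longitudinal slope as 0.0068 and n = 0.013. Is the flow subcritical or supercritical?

supercritical

For a circular section of diameter D = 2.17 m at depth y = 0.685 m, the central angle is θ = 2 arccos(1 − 2y/D) = 2.386 rad. Then A = (D²/8)(θ − sin θ) = 1.001 m² and P = Dθ/2 = 2.589 m.
Hydraulic radius R = A/P = 1.001/2.589 = 0.3867 m.
V = (1/n) R^(2/3) √S = (1/0.013) × 0.3867^(2/3) × √0.0068 = 3.367 m/s. Hydraulic depth D_h = A/T = 1.001/2.017 = 0.4964 m.
Froude number Fr = V/√(g·D_h) = 3.367/√(9.81×0.4964) = 1.53, which is greater than 1, so the flow is supercritical.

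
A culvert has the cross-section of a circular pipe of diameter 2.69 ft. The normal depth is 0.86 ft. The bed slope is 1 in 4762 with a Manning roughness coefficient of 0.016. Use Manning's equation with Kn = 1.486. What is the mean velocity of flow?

V = 0.83 ft/s

For a circular section of diameter D = 2.69 ft at depth y = 0.86 ft, the central angle is θ = 2 arccos(1 − 2y/D) = 2.404 rad. Then A = (D²/8)(θ − sin θ) = 1.566 ft² and P = Dθ/2 = 3.233 ft.
Hydraulic radius R = A/P = 1.566/3.233 = 0.4843 ft.
From Manning's equation, V = (1.486/n) R^(2/3) S^(1/2) = (1.486/0.016) × 0.4843^(2/3) × 0.00021^(1/2) = 0.83 ft/s.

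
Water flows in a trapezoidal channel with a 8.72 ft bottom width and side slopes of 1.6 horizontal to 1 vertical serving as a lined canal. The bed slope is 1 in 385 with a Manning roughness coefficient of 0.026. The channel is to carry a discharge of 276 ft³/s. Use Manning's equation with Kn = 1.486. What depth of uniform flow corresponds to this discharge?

Manning's equation rearranged: A R^(2/3) = nQ / (1.486·√S) = 0.026 × 276 / (1.486 × √0.002597) = 94.75.
Trying y = 2.9 ft: A R^(2/3) = 60.89 — too small.
Trying y = 3.66 ft: A R^(2/3) = 94.77 — ≈ 94.75.

y_n = 3.66 ft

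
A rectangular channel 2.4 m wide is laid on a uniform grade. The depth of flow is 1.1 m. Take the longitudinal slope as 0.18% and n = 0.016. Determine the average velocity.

V = 1.83 m/s

Flow area A = b·y = 2.4 × 1.1 = 2.64 m². Wetted perimeter P = b + 2y = 2.4 + 2×1.1 = 4.6 m.
Hydraulic radius R = A/P = 2.64/4.6 = 0.5739 m.
From Manning's equation, V = (1/n) R^(2/3) S^(1/2) = (1/0.016) × 0.5739^(2/3) × 0.0018^(1/2) = 1.83 m/s.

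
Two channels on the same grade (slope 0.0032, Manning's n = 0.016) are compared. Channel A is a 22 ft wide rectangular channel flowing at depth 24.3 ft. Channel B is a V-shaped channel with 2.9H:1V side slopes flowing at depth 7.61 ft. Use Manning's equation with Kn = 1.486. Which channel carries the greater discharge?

Channel A: Flow area A = b·y = 22 × 24.3 = 534.6 ft². Wetted perimeter P = b + 2y = 22 + 2×24.3 = 70.6 ft. Hydraulic radius R = A/P = 534.6/70.6 = 7.572 ft. Q_A = (1.486/0.016)·534.6·7.572^(2/3)·√0.0032 = 10830 ft³/s.
Channel B: For a triangular section with side slope z = 2.9: A = zy² = 2.9×7.61² = 167.9 ft²; P = 2y√(1+z²) = 2×7.61×3.068 = 46.69 ft. Hydraulic radius R = A/P = 167.9/46.69 = 3.597 ft. Q_B = (1.486/0.016)·167.9·3.597^(2/3)·√0.0032 = 2071 ft³/s.
Q_A = 10830 ft³/s vs Q_B = 2071 ft³/s, so channel A carries more.

channel A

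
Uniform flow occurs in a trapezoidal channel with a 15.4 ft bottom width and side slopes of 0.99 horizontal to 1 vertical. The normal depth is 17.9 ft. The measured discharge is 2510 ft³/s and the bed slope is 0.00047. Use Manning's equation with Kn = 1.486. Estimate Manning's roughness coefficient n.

n = 0.033

With bottom width b = 15.4 ft and side slope z = 0.99: A = (b + zy)y = (15.4 + 0.99×17.9)×17.9 = 592.9 ft²; P = b + 2y√(1+z²) = 15.4 + 2×17.9×1.407 = 65.78 ft.
Hydraulic radius R = A/P = 592.9/65.78 = 9.013 ft.
Rearranging Manning's equation: n = (1.486/Q) A R^(2/3) S^(1/2) = (1.486/2510) × 592.9 × 9.013^(2/3) × √0.00047 = 0.033.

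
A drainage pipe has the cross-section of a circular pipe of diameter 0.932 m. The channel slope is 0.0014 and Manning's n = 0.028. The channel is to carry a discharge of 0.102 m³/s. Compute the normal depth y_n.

Manning's equation rearranged: A R^(2/3) = nQ / (1·√S) = 0.028 × 0.102 / (√0.0014) = 0.07633.
At y = 0.285 m: A R^(2/3) = 0.05249 — low.
At y = 0.38 m: A R^(2/3) = 0.09014 — high.
At y = 0.347 m: A R^(2/3) = 0.07626 — ≈ 0.07633.

y_n = 0.347 m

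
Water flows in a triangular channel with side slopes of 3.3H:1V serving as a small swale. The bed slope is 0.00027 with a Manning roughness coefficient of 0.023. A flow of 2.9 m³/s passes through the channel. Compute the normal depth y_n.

Manning's equation rearranged: A R^(2/3) = nQ / (1·√S) = 0.023 × 2.9 / (√0.00027) = 4.059.
Trying y = 1.06 m: A R^(2/3) = 2.358 — low.
Trying y = 1.55 m: A R^(2/3) = 6.496 — high.
Trying y = 1.3 m: A R^(2/3) = 4.064 — matches.

y_n = 1.3 m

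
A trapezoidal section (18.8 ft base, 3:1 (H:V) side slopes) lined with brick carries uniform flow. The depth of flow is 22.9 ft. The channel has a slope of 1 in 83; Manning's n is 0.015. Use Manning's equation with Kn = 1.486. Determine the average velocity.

V = 57.8 ft/s

With bottom width b = 18.8 ft and side slope z = 3: A = (b + zy)y = (18.8 + 3×22.9)×22.9 = 2004 ft²; P = b + 2y√(1+z²) = 18.8 + 2×22.9×3.162 = 163.6 ft.
Hydraulic radius R = A/P = 2004/163.6 = 12.25 ft.
From Manning's equation, V = (1.486/n) R^(2/3) S^(1/2) = (1.486/0.015) × 12.25^(2/3) × 0.01205^(1/2) = 57.8 ft/s.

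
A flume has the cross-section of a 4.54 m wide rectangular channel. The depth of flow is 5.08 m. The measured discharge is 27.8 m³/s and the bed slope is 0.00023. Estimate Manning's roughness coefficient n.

n = 0.017

Flow area A = b·y = 4.54 × 5.08 = 23.06 m². Wetted perimeter P = b + 2y = 4.54 + 2×5.08 = 14.7 m.
Hydraulic radius R = A/P = 23.06/14.7 = 1.569 m.
Rearranging Manning's equation: n = (1/Q) A R^(2/3) S^(1/2) = (1/27.8) × 23.06 × 1.569^(2/3) × √0.00023 = 0.017.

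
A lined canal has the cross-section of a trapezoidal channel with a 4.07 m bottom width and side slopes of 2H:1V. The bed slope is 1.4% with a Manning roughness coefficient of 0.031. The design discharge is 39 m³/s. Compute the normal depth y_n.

y_n = 1.48 m

Manning's equation rearranged: A R^(2/3) = nQ / (1·√S) = 0.031 × 39 / (√0.014) = 10.22.
At y = 1.21 m: A R^(2/3) = 6.926 — too small.
At y = 1.87 m: A R^(2/3) = 16.26 — too large.
At y = 1.48 m: A R^(2/3) = 10.22 — close enough.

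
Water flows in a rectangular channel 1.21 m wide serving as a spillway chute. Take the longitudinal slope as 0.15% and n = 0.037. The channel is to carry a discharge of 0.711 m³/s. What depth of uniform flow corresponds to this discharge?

Manning's equation rearranged: A R^(2/3) = nQ / (1·√S) = 0.037 × 0.711 / (√0.0015) = 0.6792.
Trying y = 0.897 m: A R^(2/3) = 0.5506 — low.
Trying y = 1.06 m: A R^(2/3) = 0.679 — matches.

y_n = 1.06 m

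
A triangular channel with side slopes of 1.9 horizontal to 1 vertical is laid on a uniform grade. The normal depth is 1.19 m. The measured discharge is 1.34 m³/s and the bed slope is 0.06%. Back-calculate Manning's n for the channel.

For a triangular section with side slope z = 1.9: A = zy² = 1.9×1.19² = 2.691 m²; P = 2y√(1+z²) = 2×1.19×2.147 = 5.11 m.
Hydraulic radius R = A/P = 2.691/5.11 = 0.5265 m.
Rearranging Manning's equation: n = (1/Q) A R^(2/3) S^(1/2) = (1/1.34) × 2.691 × 0.5265^(2/3) × √0.0006 = 0.0321.

n = 0.0321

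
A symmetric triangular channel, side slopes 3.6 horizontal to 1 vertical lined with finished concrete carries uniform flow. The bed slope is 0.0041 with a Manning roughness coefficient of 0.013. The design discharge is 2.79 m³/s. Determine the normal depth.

Manning's equation rearranged: A R^(2/3) = nQ / (1·√S) = 0.013 × 2.79 / (√0.0041) = 0.5664.
At y = 0.708 m: A R^(2/3) = 0.8809 — over.
At y = 0.446 m: A R^(2/3) = 0.2569 — short.
At y = 0.6 m: A R^(2/3) = 0.5666 — matches.

y_n = 0.6 m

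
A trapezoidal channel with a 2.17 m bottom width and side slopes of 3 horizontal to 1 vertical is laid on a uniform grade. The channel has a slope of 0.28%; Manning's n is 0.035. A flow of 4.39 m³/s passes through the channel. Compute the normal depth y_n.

Manning's equation rearranged: A R^(2/3) = nQ / (1·√S) = 0.035 × 4.39 / (√0.0028) = 2.904.
Try y = 0.669 m: A R^(2/3) = 1.608 — low.
Try y = 0.891 m: A R^(2/3) = 2.907 — ≈ 2.904.

y_n = 0.891 m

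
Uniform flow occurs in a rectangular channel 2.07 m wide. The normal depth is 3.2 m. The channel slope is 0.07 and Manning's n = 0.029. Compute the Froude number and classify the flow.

Flow area A = b·y = 2.07 × 3.2 = 6.624 m². Wetted perimeter P = b + 2y = 2.07 + 2×3.2 = 8.47 m.
Hydraulic radius R = A/P = 6.624/8.47 = 0.7821 m.
V = (1/n) R^(2/3) √S = (1/0.029) × 0.7821^(2/3) × √0.07 = 7.744 m/s. Hydraulic depth D_h = A/T = 6.624/2.07 = 3.2 m.
Froude number Fr = V/√(g·D_h) = 7.744/√(9.81×3.2) = 1.38, which is greater than 1, so the flow is supercritical.

supercritical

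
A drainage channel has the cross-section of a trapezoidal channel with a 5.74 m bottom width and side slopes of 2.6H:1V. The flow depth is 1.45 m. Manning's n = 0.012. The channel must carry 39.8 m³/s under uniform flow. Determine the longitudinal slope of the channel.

With bottom width b = 5.74 m and side slope z = 2.6: A = (b + zy)y = (5.74 + 2.6×1.45)×1.45 = 13.79 m²; P = b + 2y√(1+z²) = 5.74 + 2×1.45×2.786 = 13.82 m.
Hydraulic radius R = A/P = 13.79/13.82 = 0.9979 m.
From Manning's equation, S = [nQ / (1 A R^(2/3))]² = [0.012 × 39.8 / (1 × 13.79 × 0.9979^(2/3))]² = 0.0012.

S = 0.0012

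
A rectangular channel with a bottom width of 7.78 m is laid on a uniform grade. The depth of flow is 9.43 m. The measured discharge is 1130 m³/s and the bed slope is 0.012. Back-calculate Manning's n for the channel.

Flow area A = b·y = 7.78 × 9.43 = 73.37 m². Wetted perimeter P = b + 2y = 7.78 + 2×9.43 = 26.64 m.
Hydraulic radius R = A/P = 73.37/26.64 = 2.754 m.
Rearranging Manning's equation: n = (1/Q) A R^(2/3) S^(1/2) = (1/1130) × 73.37 × 2.754^(2/3) × √0.012 = 0.014.

n = 0.014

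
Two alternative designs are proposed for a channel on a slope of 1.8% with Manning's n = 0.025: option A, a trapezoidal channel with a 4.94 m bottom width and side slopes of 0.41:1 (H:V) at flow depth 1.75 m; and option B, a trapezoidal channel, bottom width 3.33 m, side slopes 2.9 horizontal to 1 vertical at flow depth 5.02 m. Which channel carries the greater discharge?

channel B

Channel A: With bottom width b = 4.94 m and side slope z = 0.41: A = (b + zy)y = (4.94 + 0.41×1.75)×1.75 = 9.901 m²; P = b + 2y√(1+z²) = 4.94 + 2×1.75×1.081 = 8.723 m. Hydraulic radius R = A/P = 9.901/8.723 = 1.135 m. Q_A = (1/0.025)·9.901·1.135^(2/3)·√0.018 = 57.81 m³/s.
Channel B: With bottom width b = 3.33 m and side slope z = 2.9: A = (b + zy)y = (3.33 + 2.9×5.02)×5.02 = 89.8 m²; P = b + 2y√(1+z²) = 3.33 + 2×5.02×3.068 = 34.13 m. Hydraulic radius R = A/P = 89.8/34.13 = 2.631 m. Q_B = (1/0.025)·89.8·2.631^(2/3)·√0.018 = 918.5 m³/s.
Q_A = 57.81 m³/s vs Q_B = 918.5 m³/s, so channel B carries more.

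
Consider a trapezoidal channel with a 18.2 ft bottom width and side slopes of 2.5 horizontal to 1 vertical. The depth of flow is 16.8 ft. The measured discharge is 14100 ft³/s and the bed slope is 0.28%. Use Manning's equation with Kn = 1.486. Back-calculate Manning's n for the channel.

n = 0.025

With bottom width b = 18.2 ft and side slope z = 2.5: A = (b + zy)y = (18.2 + 2.5×16.8)×16.8 = 1011 ft²; P = b + 2y√(1+z²) = 18.2 + 2×16.8×2.693 = 108.7 ft.
Hydraulic radius R = A/P = 1011/108.7 = 9.307 ft.
Rearranging Manning's equation: n = (1.486/Q) A R^(2/3) S^(1/2) = (1.486/14100) × 1011 × 9.307^(2/3) × √0.0028 = 0.025.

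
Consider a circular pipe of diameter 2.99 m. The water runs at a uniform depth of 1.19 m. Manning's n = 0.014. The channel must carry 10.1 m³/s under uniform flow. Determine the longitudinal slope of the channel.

S = 0.00536

For a circular section of diameter D = 2.99 m at depth y = 1.19 m, the central angle is θ = 2 arccos(1 − 2y/D) = 2.731 rad. Then A = (D²/8)(θ − sin θ) = 2.605 m² and P = Dθ/2 = 4.082 m.
Hydraulic radius R = A/P = 2.605/4.082 = 0.6382 m.
From Manning's equation, S = [nQ / (1 A R^(2/3))]² = [0.014 × 10.1 / (1 × 2.605 × 0.6382^(2/3))]² = 0.00536.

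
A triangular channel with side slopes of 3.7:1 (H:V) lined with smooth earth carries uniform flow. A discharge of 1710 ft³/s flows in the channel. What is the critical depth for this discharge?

y_c = 6.68 ft

At critical depth, Q² T / (g A³) = 1, i.e. A³/T = Q²/g = 1710²/32.2 = 90810.
At y = 7.85 ft: A³/T = 204000 — high.
At y = 5.77 ft: A³/T = 43780 — low.
At y = 6.68 ft: A³/T = 91040 — close enough.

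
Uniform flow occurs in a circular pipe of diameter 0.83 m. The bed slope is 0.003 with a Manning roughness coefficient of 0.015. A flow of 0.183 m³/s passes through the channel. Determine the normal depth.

Manning's equation rearranged: A R^(2/3) = nQ / (1·√S) = 0.015 × 0.183 / (√0.003) = 0.05012.
Trying y = 0.33 m: A R^(2/3) = 0.0632 — high.
Trying y = 0.219 m: A R^(2/3) = 0.0289 — low.
Trying y = 0.291 m: A R^(2/3) = 0.05003 — matches.

y_n = 0.291 m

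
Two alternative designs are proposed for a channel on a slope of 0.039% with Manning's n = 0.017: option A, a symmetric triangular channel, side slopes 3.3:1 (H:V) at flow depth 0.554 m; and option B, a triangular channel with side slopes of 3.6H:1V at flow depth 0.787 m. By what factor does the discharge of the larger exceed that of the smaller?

2.79

Channel A: For a triangular section with side slope z = 3.3: A = zy² = 3.3×0.554² = 1.013 m²; P = 2y√(1+z²) = 2×0.554×3.448 = 3.821 m. Hydraulic radius R = A/P = 1.013/3.821 = 0.2651 m. Q_A = (1/0.017)·1.013·0.2651^(2/3)·√0.00039 = 0.4855 m³/s.
Channel B: For a triangular section with side slope z = 3.6: A = zy² = 3.6×0.787² = 2.23 m²; P = 2y√(1+z²) = 2×0.787×3.736 = 5.881 m. Hydraulic radius R = A/P = 2.23/5.881 = 0.3791 m. Q_B = (1/0.017)·2.23·0.3791^(2/3)·√0.00039 = 1.357 m³/s.
The larger discharge is 1.357 m³/s and the smaller is 0.4855 m³/s; the ratio is 2.79.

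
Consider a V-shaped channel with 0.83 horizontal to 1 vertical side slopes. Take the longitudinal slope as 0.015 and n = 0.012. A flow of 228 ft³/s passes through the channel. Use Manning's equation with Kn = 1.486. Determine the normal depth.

y_n = 3.94 ft

Manning's equation rearranged: A R^(2/3) = nQ / (1.486·√S) = 0.012 × 228 / (1.486 × √0.015) = 15.03.
Trying y = 4.79 ft: A R^(2/3) = 25.28 — too large.
Trying y = 3.37 ft: A R^(2/3) = 9.899 — too small.
Trying y = 3.94 ft: A R^(2/3) = 15.02 — close enough.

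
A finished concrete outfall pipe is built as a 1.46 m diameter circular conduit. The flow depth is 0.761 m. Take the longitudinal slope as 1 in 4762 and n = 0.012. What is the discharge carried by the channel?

For a circular section of diameter D = 1.46 m at depth y = 0.761 m, the central angle is θ = 2 arccos(1 − 2y/D) = 3.227 rad. Then A = (D²/8)(θ − sin θ) = 0.8823 m² and P = Dθ/2 = 2.355 m.
Hydraulic radius R = A/P = 0.8823/2.355 = 0.3746 m.
Manning's equation: Q = (1/n) A R^(2/3) S^(1/2) = (1/0.012) × 0.8823 × 0.3746^(2/3) × 0.00021^(1/2) = 0.554 m³/s.

Q = 0.554 m³/s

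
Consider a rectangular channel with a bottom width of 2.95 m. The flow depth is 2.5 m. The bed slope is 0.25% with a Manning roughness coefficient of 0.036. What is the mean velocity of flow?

Flow area A = b·y = 2.95 × 2.5 = 7.375 m². Wetted perimeter P = b + 2y = 2.95 + 2×2.5 = 7.95 m.
Hydraulic radius R = A/P = 7.375/7.95 = 0.9277 m.
From Manning's equation, V = (1/n) R^(2/3) S^(1/2) = (1/0.036) × 0.9277^(2/3) × 0.0025^(1/2) = 1.32 m/s.

V = 1.32 m/s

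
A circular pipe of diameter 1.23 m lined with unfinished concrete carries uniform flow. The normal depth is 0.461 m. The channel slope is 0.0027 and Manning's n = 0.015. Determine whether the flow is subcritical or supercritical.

For a circular section of diameter D = 1.23 m at depth y = 0.461 m, the central angle is θ = 2 arccos(1 − 2y/D) = 2.635 rad. Then A = (D²/8)(θ − sin θ) = 0.4067 m² and P = Dθ/2 = 1.621 m.
Hydraulic radius R = A/P = 0.4067/1.621 = 0.2509 m.
V = (1/n) R^(2/3) √S = (1/0.015) × 0.2509^(2/3) × √0.0027 = 1.378 m/s. Hydraulic depth D_h = A/T = 0.4067/1.191 = 0.3415 m.
Froude number Fr = V/√(g·D_h) = 1.378/√(9.81×0.3415) = 0.753, which is less than 1, so the flow is subcritical.

subcritical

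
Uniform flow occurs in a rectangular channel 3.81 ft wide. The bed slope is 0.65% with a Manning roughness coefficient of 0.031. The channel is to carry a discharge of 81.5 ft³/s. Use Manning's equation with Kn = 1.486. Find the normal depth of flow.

Manning's equation rearranged: A R^(2/3) = nQ / (1.486·√S) = 0.031 × 81.5 / (1.486 × √0.0065) = 21.09.
At y = 5.3 ft: A R^(2/3) = 25.29 — high.
At y = 3.43 ft: A R^(2/3) = 14.96 — low.
At y = 4.55 ft: A R^(2/3) = 21.1 — ≈ 21.09.

y_n = 4.55 ft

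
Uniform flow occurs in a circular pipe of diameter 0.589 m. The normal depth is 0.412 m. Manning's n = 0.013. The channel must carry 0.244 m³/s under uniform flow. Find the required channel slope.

For a circular section of diameter D = 0.589 m at depth y = 0.412 m, the central angle is θ = 2 arccos(1 − 2y/D) = 3.962 rad. Then A = (D²/8)(θ − sin θ) = 0.2036 m² and P = Dθ/2 = 1.167 m.
Hydraulic radius R = A/P = 0.2036/1.167 = 0.1744 m.
From Manning's equation, S = [nQ / (1 A R^(2/3))]² = [0.013 × 0.244 / (1 × 0.2036 × 0.1744^(2/3))]² = 0.00249.

S = 0.00249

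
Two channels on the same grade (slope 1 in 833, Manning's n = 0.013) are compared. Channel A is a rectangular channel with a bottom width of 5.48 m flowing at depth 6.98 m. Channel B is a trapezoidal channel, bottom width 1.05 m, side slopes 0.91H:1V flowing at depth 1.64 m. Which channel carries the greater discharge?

Channel A: Flow area A = b·y = 5.48 × 6.98 = 38.25 m². Wetted perimeter P = b + 2y = 5.48 + 2×6.98 = 19.44 m. Hydraulic radius R = A/P = 38.25/19.44 = 1.968 m. Q_A = (1/0.013)·38.25·1.968^(2/3)·√0.0012 = 160.1 m³/s.
Channel B: With bottom width b = 1.05 m and side slope z = 0.91: A = (b + zy)y = (1.05 + 0.91×1.64)×1.64 = 4.17 m²; P = b + 2y√(1+z²) = 1.05 + 2×1.64×1.352 = 5.485 m. Hydraulic radius R = A/P = 4.17/5.485 = 0.7602 m. Q_B = (1/0.013)·4.17·0.7602^(2/3)·√0.0012 = 9.256 m³/s.
Q_A = 160.1 m³/s vs Q_B = 9.256 m³/s, so channel A carries more.

channel A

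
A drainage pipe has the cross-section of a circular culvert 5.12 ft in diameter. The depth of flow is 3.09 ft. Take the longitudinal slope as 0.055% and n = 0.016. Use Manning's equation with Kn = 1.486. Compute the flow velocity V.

V = 2.76 ft/s

For a circular section of diameter D = 5.12 ft at depth y = 3.09 ft, the central angle is θ = 2 arccos(1 − 2y/D) = 3.559 rad. Then A = (D²/8)(θ − sin θ) = 12.99 ft² and P = Dθ/2 = 9.11 ft.
Hydraulic radius R = A/P = 12.99/9.11 = 1.426 ft.
From Manning's equation, V = (1.486/n) R^(2/3) S^(1/2) = (1.486/0.016) × 1.426^(2/3) × 0.00055^(1/2) = 2.76 ft/s.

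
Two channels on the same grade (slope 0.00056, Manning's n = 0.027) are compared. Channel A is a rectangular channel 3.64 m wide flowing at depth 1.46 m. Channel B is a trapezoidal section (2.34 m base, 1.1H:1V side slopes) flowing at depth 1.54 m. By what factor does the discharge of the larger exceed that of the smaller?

1.25

Channel A: Flow area A = b·y = 3.64 × 1.46 = 5.314 m². Wetted perimeter P = b + 2y = 3.64 + 2×1.46 = 6.56 m. Hydraulic radius R = A/P = 5.314/6.56 = 0.8101 m. Q_A = (1/0.027)·5.314·0.8101^(2/3)·√0.00056 = 4.048 m³/s.
Channel B: With bottom width b = 2.34 m and side slope z = 1.1: A = (b + zy)y = (2.34 + 1.1×1.54)×1.54 = 6.212 m²; P = b + 2y√(1+z²) = 2.34 + 2×1.54×1.487 = 6.919 m. Hydraulic radius R = A/P = 6.212/6.919 = 0.8979 m. Q_B = (1/0.027)·6.212·0.8979^(2/3)·√0.00056 = 5.068 m³/s.
The larger discharge is 5.068 m³/s and the smaller is 4.048 m³/s; the ratio is 1.25.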